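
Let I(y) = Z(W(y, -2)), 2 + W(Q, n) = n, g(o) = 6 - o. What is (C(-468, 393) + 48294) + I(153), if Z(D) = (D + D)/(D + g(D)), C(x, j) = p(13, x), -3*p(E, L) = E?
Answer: 144865/3 ≈ 48288.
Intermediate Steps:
p(E, L) = -E/3
C(x, j) = -13/3 (C(x, j) = -⅓*13 = -13/3)
W(Q, n) = -2 + n
Z(D) = D/3 (Z(D) = (D + D)/(D + (6 - D)) = (2*D)/6 = (2*D)*(⅙) = D/3)
I(y) = -4/3 (I(y) = (-2 - 2)/3 = (⅓)*(-4) = -4/3)
(C(-468, 393) + 48294) + I(153) = (-13/3 + 48294) - 4/3 = 144869/3 - 4/3 = 144865/3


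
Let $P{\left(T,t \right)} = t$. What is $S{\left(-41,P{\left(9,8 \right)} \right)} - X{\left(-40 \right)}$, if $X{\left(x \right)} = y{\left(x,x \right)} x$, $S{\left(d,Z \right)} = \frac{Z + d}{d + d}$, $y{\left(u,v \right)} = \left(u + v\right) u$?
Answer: $\frac{10496033}{82} \approx 1.28 \cdot 10^{5}$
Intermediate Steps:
$y{\left(u,v \right)} = u \left(u + v\right)$
$S{\left(d,Z \right)} = \frac{Z + d}{2 d}$
$X{\left(x \right)} = 2 x^{3}$ ($X{\left(x \right)} = x \left(x + x\right) x = x 2 x x = 2 x^{2} x = 2 x^{3}$)
$S{\left(-41,P{\left(9,8 \right)} \right)} - X{\left(-40 \right)} = \frac{8 - 41}{2 \left(-41\right)} - 2 \left(-40\right)^{3} = \frac{1}{2} \left(- \frac{1}{41}\right) \left(-33\right) - 2 \left(-64000\right) = \frac{33}{82} - -128000 = \frac{33}{82} + 128000 = \frac{10496033}{82}$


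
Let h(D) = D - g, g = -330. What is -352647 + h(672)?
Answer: -351645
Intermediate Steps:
h(D) = 330 + D (h(D) = D - 1*(-330) = D + 330 = 330 + D)
-352647 + h(672) = -352647 + (330 + 672) = -352647 + 1002 = -351645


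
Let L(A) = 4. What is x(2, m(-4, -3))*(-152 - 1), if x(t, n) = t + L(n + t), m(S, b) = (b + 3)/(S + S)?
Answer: -918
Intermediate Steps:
m(S, b) = (3 + b)/(2*S) (m(S, b) = (3 + b)/((2*S)) = (3 + b)*(1/(2*S)) = (3 + b)/(2*S))
x(t, n) = 4 + t (x(t, n) = t + 4 = 4 + t)
x(2, m(-4, -3))*(-152 - 1) = (4 + 2)*(-152 - 1) = 6*(-153) = -918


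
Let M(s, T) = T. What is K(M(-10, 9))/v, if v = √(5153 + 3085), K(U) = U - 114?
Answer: -35*√8238/2746 ≈ -1.1569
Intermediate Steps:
K(U) = -114 + U
v = √8238 ≈ 90.763
K(M(-10, 9))/v = (-114 + 9)/(√8238) = -35*√8238/2746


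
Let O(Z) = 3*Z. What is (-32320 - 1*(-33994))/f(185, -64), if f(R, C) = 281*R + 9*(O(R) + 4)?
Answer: 837/28508 ≈ 0.029360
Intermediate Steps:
f(R, C) = 36 + 308*R (f(R, C) = 281*R + 9*(3*R + 4) = 281*R + 9*(4 + 3*R) = 281*R + (36 + 27*R) = 36 + 308*R)
(-32320 - 1*(-33994))/f(185, -64) = (-32320 - 1*(-33994))/(36 + 308*185) = (-32320 + 33994)/(36 + 56980) = 1674/57016 = 1674*(1/57016) = 837/28508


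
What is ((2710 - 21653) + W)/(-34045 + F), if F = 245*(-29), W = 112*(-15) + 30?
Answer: 20593/41150 ≈ 0.50044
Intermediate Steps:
W = -1650 (W = -1680 + 30 = -1650)
F = -7105
((2710 - 21653) + W)/(-34045 + F) = ((2710 - 21653) - 1650)/(-34045 - 7105) = (-18943 - 1650)/(-41150) = -20593*(-1/41150) = 20593/41150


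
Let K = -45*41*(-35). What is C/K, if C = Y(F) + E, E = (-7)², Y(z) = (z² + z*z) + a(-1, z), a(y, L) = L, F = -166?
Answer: 10999/12915 ≈ 0.85165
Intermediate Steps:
Y(z) = z + 2*z² (Y(z) = (z² + z*z) + z = (z² + z²) + z = 2*z² + z = z + 2*z²)
K = 64575 (K = -1845*(-35) = 64575)
E = 49
C = 54995 (C = -166*(1 + 2*(-166)) + 49 = -166*(1 - 332) + 49 = -166*(-331) + 49 = 54946 + 49 = 54995)
C/K = 54995/64575 = 54995*(1/64575) = 10999/12915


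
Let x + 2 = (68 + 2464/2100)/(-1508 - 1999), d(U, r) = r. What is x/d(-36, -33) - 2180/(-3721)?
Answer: 20898755098/32297628825 ≈ 0.64707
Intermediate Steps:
x = -531238/263025 (x = -2 + (68 + 2464/2100)/(-1508 - 1999) = -2 + (68 + 2464*(1/2100))/(-3507) = -2 + (68 + 88/75)*(-1/3507) = -2 + (5188/75)*(-1/3507) = -2 - 5188/263025 = -531238/263025 ≈ -2.0197)
x/d(-36, -33) - 2180/(-3721) = -531238/263025/(-33) - 2180/(-3721) = -531238/263025*(-1/33) - 2180*(-1/3721) = 531238/8679825 + 2180/3721 = 20898755098/32297628825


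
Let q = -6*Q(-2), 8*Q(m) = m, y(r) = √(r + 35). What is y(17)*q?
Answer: 3*√13 ≈ 10.817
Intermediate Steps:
y(r) = √(35 + r)
Q(m) = m/8
q = 3/2 (q = -3*(-2)/4 = -6*(-¼) = 3/2 ≈ 1.5000)
y(17)*q = √(35 + 17)*(3/2) = √52*(3/2) = (2*√13)*(3/2) = 3*√13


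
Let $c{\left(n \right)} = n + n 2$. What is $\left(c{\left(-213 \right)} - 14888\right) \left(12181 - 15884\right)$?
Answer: $57496481$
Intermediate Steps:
$c{\left(n \right)} = 3 n$ ($c{\left(n \right)} = n + 2 n = 3 n$)
$\left(c{\left(-213 \right)} - 14888\right) \left(12181 - 15884\right) = \left(3 \left(-213\right) - 14888\right) \left(12181 - 15884\right) = \left(-639 - 14888\right) \left(-3703\right) = \left(-15527\right) \left(-3703\right) = 57496481$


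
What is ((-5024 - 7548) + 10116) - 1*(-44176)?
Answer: 41720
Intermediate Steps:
((-5024 - 7548) + 10116) - 1*(-44176) = (-12572 + 10116) + 44176 = -2456 + 44176 = 41720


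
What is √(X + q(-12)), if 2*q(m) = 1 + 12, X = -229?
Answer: I*√890/2 ≈ 14.916*I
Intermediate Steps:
q(m) = 13/2 (q(m) = (1 + 12)/2 = (½)*13 = 13/2)
√(X + q(-12)) = √(-229 + 13/2) = √(-445/2) = I*√890/2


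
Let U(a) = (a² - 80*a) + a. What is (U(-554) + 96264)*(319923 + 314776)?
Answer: 283676179254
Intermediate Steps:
U(a) = a² - 79*a
(U(-554) + 96264)*(319923 + 314776) = (-554*(-79 - 554) + 96264)*(319923 + 314776) = (-554*(-633) + 96264)*634699 = (350682 + 96264)*634699 = 446946*634699 = 283676179254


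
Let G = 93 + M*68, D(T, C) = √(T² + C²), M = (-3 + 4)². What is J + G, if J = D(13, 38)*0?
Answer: 161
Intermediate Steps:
M = 1 (M = 1² = 1)
D(T, C) = √(C² + T²)
G = 161 (G = 93 + 1*68 = 93 + 68 = 161)
J = 0 (J = √(38² + 13²)*0 = √(1444 + 169)*0 = √1613*0 = 0)
J + G = 0 + 161 = 161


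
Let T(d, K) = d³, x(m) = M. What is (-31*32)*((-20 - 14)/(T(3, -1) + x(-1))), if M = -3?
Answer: 4216/3 ≈ 1405.3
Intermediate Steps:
x(m) = -3
(-31*32)*((-20 - 14)/(T(3, -1) + x(-1))) = (-31*32)*((-20 - 14)/(3³ - 3)) = -(-33728)/(27 - 3) = -(-33728)/24 = -992*(-17/12) = 4216/3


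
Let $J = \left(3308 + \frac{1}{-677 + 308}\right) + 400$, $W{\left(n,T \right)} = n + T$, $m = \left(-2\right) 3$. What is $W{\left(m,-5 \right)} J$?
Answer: $- \frac{15050761}{369} \approx -40788.0$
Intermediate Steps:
$m = -6$
$W{\left(n,T \right)} = T + n$
$J = \frac{1368251}{369}$ ($J = \left(3308 + \frac{1}{-369}\right) + 400 = \left(3308 - \frac{1}{369}\right) + 400 = \frac{1220651}{369} + 400 = \frac{1368251}{369} \approx 3708.0$)
$W{\left(m,-5 \right)} J = \left(-5 - 6\right) \frac{1368251}{369} = \left(-11\right) \frac{1368251}{369} = - \frac{15050761}{369}$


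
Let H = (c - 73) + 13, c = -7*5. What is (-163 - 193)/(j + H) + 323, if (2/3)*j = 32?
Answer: 15537/47 ≈ 330.57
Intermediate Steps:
j = 48 (j = (3/2)*32 = 48)
c = -35
H = -95 (H = (-35 - 73) + 13 = -108 + 13 = -95)
(-163 - 193)/(j + H) + 323 = (-163 - 193)/(48 - 95) + 323 = -356/(-47) + 323 = -356*(-1/47) + 323 = 356/47 + 323 = 15537/47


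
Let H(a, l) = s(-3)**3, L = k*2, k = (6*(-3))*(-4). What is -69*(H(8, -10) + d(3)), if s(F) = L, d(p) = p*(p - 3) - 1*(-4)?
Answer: -206033172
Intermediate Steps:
k = 72 (k = -18*(-4) = 72)
d(p) = 4 + p*(-3 + p) (d(p) = p*(-3 + p) + 4 = 4 + p*(-3 + p))
L = 144 (L = 72*2 = 144)
s(F) = 144
H(a, l) = 2985984 (H(a, l) = 144**3 = 2985984)
-69*(H(8, -10) + d(3)) = -69*(2985984 + (4 + 3**2 - 3*3)) = -69*(2985984 + (4 + 9 - 9)) = -69*(2985984 + 4) = -69*2985988 = -206033172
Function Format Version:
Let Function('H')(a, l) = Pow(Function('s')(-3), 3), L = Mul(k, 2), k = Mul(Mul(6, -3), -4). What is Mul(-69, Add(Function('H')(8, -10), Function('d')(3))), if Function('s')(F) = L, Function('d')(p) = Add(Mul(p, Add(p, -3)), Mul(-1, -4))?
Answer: -206033172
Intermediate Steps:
k = 72 (k = Mul(-18, -4) = 72)
Function('d')(p) = Add(4, Mul(p, Add(-3, p))) (Function('d')(p) = Add(Mul(p, Add(-3, p)), 4) = Add(4, Mul(p, Add(-3, p))))
L = 144 (L = Mul(72, 2) = 144)
Function('s')(F) = 144
Function('H')(a, l) = 2985984 (Function('H')(a, l) = Pow(144, 3) = 2985984)
Mul(-69, Add(Function('H')(8, -10), Function('d')(3))) = Mul(-69, Add(2985984, Add(4, Pow(3, 2), Mul(-3, 3)))) = Mul(-69, Add(2985984, Add(4, 9, -9))) = Mul(-69, Add(2985984, 4)) = Mul(-69, 2985988) = -206033172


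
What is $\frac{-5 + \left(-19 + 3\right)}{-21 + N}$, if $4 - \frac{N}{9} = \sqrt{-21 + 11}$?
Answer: $- \frac{7}{23} - \frac{21 i \sqrt{10}}{115} \approx -0.30435 - 0.57746 i$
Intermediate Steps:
$N = 36 - 9 i \sqrt{10}$ ($N = 36 - 9 \sqrt{-21 + 11} = 36 - 9 \sqrt{-10} = 36 - 9 i \sqrt{10} \approx 36.0 - 28.461 i$)
$\frac{-5 + \left(-19 + 3\right)}{-21 + N} = \frac{-5 + \left(-19 + 3\right)}{-21 + \left(36 - 9 i \sqrt{10}\right)} = \frac{-5 - 16}{15 - 9 i \sqrt{10}} = \frac{1}{15 - 9 i \sqrt{10}} \left(-21\right) = - \frac{21}{15 - 9 i \sqrt{10}}$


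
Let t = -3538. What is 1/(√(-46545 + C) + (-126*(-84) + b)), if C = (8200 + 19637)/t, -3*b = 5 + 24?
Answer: 336707922/3561944139625 - 9*I*√582722918286/3561944139625 ≈ 9.4529e-5 - 1.9288e-6*I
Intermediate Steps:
b = -29/3 (b = -(5 + 24)/3 = -⅓*29 = -29/3 ≈ -9.6667)
C = -27837/3538 (C = (8200 + 19637)/(-3538) = 27837*(-1/3538) = -27837/3538 ≈ -7.8680)
1/(√(-46545 + C) + (-126*(-84) + b)) = 1/(√(-46545 - 27837/3538) + (-126*(-84) - 29/3)) = 1/(√(-164704047/3538) + (10584 - 29/3)) = 1/(I*√582722918286/3538 + 31723/3) = 1/(31723/3 + I*√582722918286/3538)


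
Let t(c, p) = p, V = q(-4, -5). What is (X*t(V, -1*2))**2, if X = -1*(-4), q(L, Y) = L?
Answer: 64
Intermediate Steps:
V = -4
X = 4
(X*t(V, -1*2))**2 = (4*(-1*2))**2 = (4*(-2))**2 = (-8)**2 = 64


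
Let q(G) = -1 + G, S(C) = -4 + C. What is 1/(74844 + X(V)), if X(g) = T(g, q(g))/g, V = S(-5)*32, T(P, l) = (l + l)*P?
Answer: 1/74266 ≈ 1.3465e-5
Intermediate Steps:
T(P, l) = 2*P*l (T(P, l) = (2*l)*P = 2*P*l)
V = -288 (V = (-4 - 5)*32 = -9*32 = -288)
X(g) = -2 + 2*g (X(g) = (2*g*(-1 + g))/g = -2 + 2*g)
1/(74844 + X(V)) = 1/(74844 + (-2 + 2*(-288))) = 1/(74844 + (-2 - 576)) = 1/(74844 - 578) = 1/74266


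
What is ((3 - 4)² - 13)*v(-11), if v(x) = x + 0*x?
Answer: 132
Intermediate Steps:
v(x) = x (v(x) = x + 0 = x)
((3 - 4)² - 13)*v(-11) = ((3 - 4)² - 13)*(-11) = ((-1)² - 13)*(-11) = (1 - 13)*(-11) = -12*(-11) = 132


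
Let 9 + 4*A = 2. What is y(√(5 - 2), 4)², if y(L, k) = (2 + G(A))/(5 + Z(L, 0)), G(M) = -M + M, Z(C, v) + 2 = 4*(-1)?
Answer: 4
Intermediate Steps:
Z(C, v) = -6 (Z(C, v) = -2 + 4*(-1) = -2 - 4 = -6)
A = -7/4 (A = -9/4 + (¼)*2 = -9/4 + ½ = -7/4 ≈ -1.7500)
G(M) = 0
y(L, k) = -2 (y(L, k) = (2 + 0)/(5 - 6) = 2/(-1) = 2*(-1) = -2)
y(√(5 - 2), 4)² = (-2)² = 4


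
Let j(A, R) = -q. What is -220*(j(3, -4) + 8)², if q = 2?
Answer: -7920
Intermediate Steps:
j(A, R) = -2 (j(A, R) = -1*2 = -2)
-220*(j(3, -4) + 8)² = -220*(-2 + 8)² = -220*6² = -220*36 = -7920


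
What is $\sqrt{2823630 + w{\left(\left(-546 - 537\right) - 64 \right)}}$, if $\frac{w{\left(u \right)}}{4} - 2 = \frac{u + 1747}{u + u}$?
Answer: $\frac{\sqrt{3714802189142}}{1147} \approx 1680.4$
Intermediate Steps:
$w{\left(u \right)} = 8 + \frac{2 \left(1747 + u\right)}{u}$ ($w{\left(u \right)} = 8 + 4 \frac{u + 1747}{u + u} = 8 + 4 \frac{1747 + u}{2 u} = 8 + \frac{2 \left(1747 + u\right)}{u}$)
$\sqrt{2823630 + w{\left(\left(-546 - 537\right) - 64 \right)}} = \sqrt{2823630 + \left(10 + \frac{3494}{\left(-546 - 537\right) - 64}\right)} = \sqrt{2823630 + \left(10 + \frac{3494}{-1083 - 64}\right)} = \sqrt{2823630 + \left(10 + \frac{3494}{-1147}\right)} = \sqrt{2823630 + \left(10 + 3494 \left(- \frac{1}{1147}\right)\right)} = \sqrt{2823630 + \left(10 - \frac{3494}{1147}\right)} = \sqrt{2823630 + \frac{7976}{1147}} = \sqrt{\frac{3238711586}{1147}} = \frac{\sqrt{3714802189142}}{1147}$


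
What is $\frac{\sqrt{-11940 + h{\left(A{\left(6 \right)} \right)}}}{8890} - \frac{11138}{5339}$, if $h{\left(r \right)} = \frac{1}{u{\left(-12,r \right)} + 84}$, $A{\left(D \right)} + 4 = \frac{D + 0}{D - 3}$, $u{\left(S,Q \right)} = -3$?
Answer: $- \frac{11138}{5339} + \frac{i \sqrt{967139}}{80010} \approx -2.0862 + 0.012291 i$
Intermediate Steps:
$A{\left(D \right)} = -4 + \frac{D}{-3 + D}$ ($A{\left(D \right)} = -4 + \frac{D + 0}{D - 3} = -4 + \frac{D}{-3 + D}$)
$h{\left(r \right)} = \frac{1}{81}$ ($h{\left(r \right)} = \frac{1}{-3 + 84} = \frac{1}{81}$)
$\frac{\sqrt{-11940 + h{\left(A{\left(6 \right)} \right)}}}{8890} - \frac{11138}{5339} = \frac{\sqrt{-11940 + \frac{1}{81}}}{8890} - \frac{11138}{5339} = \sqrt{- \frac{967139}{81}} \cdot \frac{1}{8890} - \frac{11138}{5339} = \frac{i \sqrt{967139}}{9} \cdot \frac{1}{8890} - \frac{11138}{5339} = \frac{i \sqrt{967139}}{80010} - \frac{11138}{5339} = - \frac{11138}{5339} + \frac{i \sqrt{967139}}{80010}$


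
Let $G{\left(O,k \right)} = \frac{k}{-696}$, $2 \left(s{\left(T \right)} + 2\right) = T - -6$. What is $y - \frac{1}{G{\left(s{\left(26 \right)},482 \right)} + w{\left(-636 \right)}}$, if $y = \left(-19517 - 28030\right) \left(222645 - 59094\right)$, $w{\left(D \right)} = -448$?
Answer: $- \frac{1214239638044217}{156145} \approx -7.7764 \cdot 10^{9}$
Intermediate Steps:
$s{\left(T \right)} = 1 + \frac{T}{2}$ ($s{\left(T \right)} = -2 + \frac{T - -6}{2} = -2 + \frac{T + 6}{2} = -2 + \frac{6 + T}{2} = -2 + \left(3 + \frac{T}{2}\right) = 1 + \frac{T}{2}$)
$G{\left(O,k \right)} = - \frac{k}{696}$ ($G{\left(O,k \right)} = k \left(- \frac{1}{696}\right) = - \frac{k}{696}$)
$y = -7776359397$ ($y = \left(-47547\right) 163551 = -7776359397$)
$y - \frac{1}{G{\left(s{\left(26 \right)},482 \right)} + w{\left(-636 \right)}} = -7776359397 - \frac{1}{\left(- \frac{1}{696}\right) 482 - 448} = -7776359397 - \frac{1}{- \frac{241}{348} - 448} = -7776359397 - \frac{1}{- \frac{156145}{348}} = -7776359397 - - \frac{348}{156145} = -7776359397 + \frac{348}{156145} = - \frac{1214239638044217}{156145}$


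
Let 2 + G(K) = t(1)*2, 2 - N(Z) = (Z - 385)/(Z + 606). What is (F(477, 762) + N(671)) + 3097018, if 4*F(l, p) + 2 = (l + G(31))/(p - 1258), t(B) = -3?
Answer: 7846508334239/2533568 ≈ 3.0970e+6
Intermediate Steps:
N(Z) = 2 - (-385 + Z)/(606 + Z) (N(Z) = 2 - (Z - 385)/(Z + 606) = 2 - (-385 + Z)/(606 + Z))
G(K) = -8 (G(K) = -2 - 3*2 = -2 - 6 = -8)
F(l, p) = -1/2 + (-8 + l)/(4*(-1258 + p)) (F(l, p) = -1/2 + ((l - 8)/(p - 1258))/4 = -1/2 + ((-8 + l)/(-1258 + p))/4 = -1/2 + (-8 + l)/(4*(-1258 + p)))
(F(477, 762) + N(671)) + 3097018 = ((2508 + 477 - 2*762)/(4*(-1258 + 762)) + (1597 + 671)/(606 + 671)) + 3097018 = ((1/4)*(2508 + 477 - 1524)/(-496) + 2268/1277) + 3097018 = ((1/4)*(-1/496)*1461 + (1/1277)*2268) + 3097018 = (-1461/1984 + 2268/1277) + 3097018 = 2634015/2533568 + 3097018 = 7846508334239/2533568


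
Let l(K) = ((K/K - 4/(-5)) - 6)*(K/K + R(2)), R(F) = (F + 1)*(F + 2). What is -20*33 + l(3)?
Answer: -3573/5 ≈ -714.60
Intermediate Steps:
R(F) = (1 + F)*(2 + F)
l(K) = -273/5 (l(K) = ((K/K - 4/(-5)) - 6)*(K/K + (2 + 2² + 3*2)) = ((1 - 4*(-⅕)) - 6)*(1 + (2 + 4 + 6)) = ((1 + ⅘) - 6)*(1 + 12) = (9/5 - 6)*13 = -21/5*13 = -273/5)
-20*33 + l(3) = -20*33 - 273/5 = -660 - 273/5 = -3573/5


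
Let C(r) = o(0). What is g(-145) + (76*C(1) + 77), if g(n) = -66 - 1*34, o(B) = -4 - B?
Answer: -327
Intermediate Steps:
C(r) = -4 (C(r) = -4 - 1*0 = -4 + 0 = -4)
g(n) = -100 (g(n) = -66 - 34 = -100)
g(-145) + (76*C(1) + 77) = -100 + (76*(-4) + 77) = -100 + (-304 + 77) = -100 - 227 = -327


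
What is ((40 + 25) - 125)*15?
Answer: -900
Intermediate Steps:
((40 + 25) - 125)*15 = (65 - 125)*15 = -60*15 = -900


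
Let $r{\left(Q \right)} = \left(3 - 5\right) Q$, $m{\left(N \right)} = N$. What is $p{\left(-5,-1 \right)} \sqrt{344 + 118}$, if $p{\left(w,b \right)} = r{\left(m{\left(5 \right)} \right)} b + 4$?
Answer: $14 \sqrt{462} \approx 300.92$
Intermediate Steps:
$r{\left(Q \right)} = - 2 Q$
$p{\left(w,b \right)} = 4 - 10 b$ ($p{\left(w,b \right)} = \left(-2\right) 5 b + 4 = - 10 b + 4 = 4 - 10 b$)
$p{\left(-5,-1 \right)} \sqrt{344 + 118} = \left(4 - -10\right) \sqrt{344 + 118} = \left(4 + 10\right) \sqrt{462} = 14 \sqrt{462}$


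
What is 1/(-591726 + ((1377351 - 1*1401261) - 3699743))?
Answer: -1/4315379 ≈ -2.3173e-7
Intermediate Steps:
1/(-591726 + ((1377351 - 1*1401261) - 3699743)) = 1/(-591726 + ((1377351 - 1401261) - 3699743)) = 1/(-591726 + (-23910 - 3699743)) = 1/(-591726 - 3723653) = 1/(-4315379) = -1/4315379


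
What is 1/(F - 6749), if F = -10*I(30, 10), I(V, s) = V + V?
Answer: -1/7349 ≈ -0.00013607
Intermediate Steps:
I(V, s) = 2*V
F = -600 (F = -20*30 = -10*60 = -600)
1/(F - 6749) = 1/(-600 - 6749) = 1/(-7349) = -1/7349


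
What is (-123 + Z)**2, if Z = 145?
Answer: 484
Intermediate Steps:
(-123 + Z)**2 = (-123 + 145)**2 = 22**2 = 484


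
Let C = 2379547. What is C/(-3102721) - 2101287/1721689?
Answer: -10616547196810/5341920615769 ≈ -1.9874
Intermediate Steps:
C/(-3102721) - 2101287/1721689 = 2379547/(-3102721) - 2101287/1721689 = 2379547*(-1/3102721) - 2101287*1/1721689 = -2379547/3102721 - 2101287/1721689 = -10616547196810/5341920615769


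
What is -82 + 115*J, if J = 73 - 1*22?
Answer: 5783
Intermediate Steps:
J = 51 (J = 73 - 22 = 51)
-82 + 115*J = -82 + 115*51 = -82 + 5865 = 5783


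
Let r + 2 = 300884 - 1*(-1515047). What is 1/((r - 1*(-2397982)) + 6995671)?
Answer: 1/11209582 ≈ 8.9209e-8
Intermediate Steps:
r = 1815929 (r = -2 + (300884 - 1*(-1515047)) = -2 + (300884 + 1515047) = -2 + 1815931 = 1815929)
1/((r - 1*(-2397982)) + 6995671) = 1/((1815929 - 1*(-2397982)) + 6995671) = 1/((1815929 + 2397982) + 6995671) = 1/(4213911 + 6995671) = 1/11209582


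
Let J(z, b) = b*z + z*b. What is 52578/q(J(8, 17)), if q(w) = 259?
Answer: 52578/259 ≈ 203.00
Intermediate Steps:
J(z, b) = 2*b*z (J(z, b) = b*z + b*z = 2*b*z)
52578/q(J(8, 17)) = 52578/259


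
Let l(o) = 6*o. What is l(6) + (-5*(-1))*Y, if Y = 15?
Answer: 111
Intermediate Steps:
l(6) + (-5*(-1))*Y = 6*6 - 5*(-1)*15 = 36 + 5*15 = 36 + 75 = 111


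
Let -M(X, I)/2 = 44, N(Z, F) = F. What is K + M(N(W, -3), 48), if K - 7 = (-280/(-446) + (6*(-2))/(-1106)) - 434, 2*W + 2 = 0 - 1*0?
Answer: -63430527/123319 ≈ -514.36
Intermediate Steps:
W = -1 (W = -1 + (0 - 1*0)/2 = -1 + (0 + 0)/2 = -1 + (1/2)*0 = -1 + 0 = -1)
M(X, I) = -88 (M(X, I) = -2*44 = -88)
K = -52578455/123319 (K = 7 + ((-280/(-446) + (6*(-2))/(-1106)) - 434) = 7 + ((-280*(-1/446) - 12*(-1/1106)) - 434) = 7 + ((140/223 + 6/553) - 434) = 7 + (78758/123319 - 434) = 7 - 53441688/123319 = -52578455/123319 ≈ -426.36)
K + M(N(W, -3), 48) = -52578455/123319 - 88 = -63430527/123319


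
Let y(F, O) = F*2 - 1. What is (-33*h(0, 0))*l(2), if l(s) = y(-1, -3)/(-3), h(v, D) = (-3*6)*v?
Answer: 0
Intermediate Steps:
h(v, D) = -18*v
y(F, O) = -1 + 2*F (y(F, O) = 2*F - 1 = -1 + 2*F)
l(s) = 1 (l(s) = (-1 + 2*(-1))/(-3) = (-1 - 2)*(-⅓) = -3*(-⅓) = 1)
(-33*h(0, 0))*l(2) = -(-594)*0*1 = -33*0*1 = 0*1 = 0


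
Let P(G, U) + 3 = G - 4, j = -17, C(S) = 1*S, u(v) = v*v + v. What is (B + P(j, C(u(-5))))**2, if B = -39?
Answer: 3969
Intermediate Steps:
u(v) = v + v**2 (u(v) = v**2 + v = v + v**2)
C(S) = S
P(G, U) = -7 + G (P(G, U) = -3 + (G - 4) = -3 + (-4 + G) = -7 + G)
(B + P(j, C(u(-5))))**2 = (-39 + (-7 - 17))**2 = (-39 - 24)**2 = (-63)**2 = 3969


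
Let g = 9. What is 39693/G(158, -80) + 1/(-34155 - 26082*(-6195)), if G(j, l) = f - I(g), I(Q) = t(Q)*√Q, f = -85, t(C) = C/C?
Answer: -14812165957907/32838802920 ≈ -451.06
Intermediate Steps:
t(C) = 1
I(Q) = √Q (I(Q) = 1*√Q = √Q)
G(j, l) = -88 (G(j, l) = -85 - √9 = -85 - 1*3 = -85 - 3 = -88)
39693/G(158, -80) + 1/(-34155 - 26082*(-6195)) = 39693/(-88) + 1/(-34155 - 26082*(-6195)) = 39693*(-1/88) - 1/6195/(-60237) = -39693/88 - 1/60237*(-1/6195) = -39693/88 + 1/373168215 = -14812165957907/32838802920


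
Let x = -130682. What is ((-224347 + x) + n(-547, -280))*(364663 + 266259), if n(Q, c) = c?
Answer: -224172264898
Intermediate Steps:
((-224347 + x) + n(-547, -280))*(364663 + 266259) = ((-224347 - 130682) - 280)*(364663 + 266259) = (-355029 - 280)*630922 = -355309*630922 = -224172264898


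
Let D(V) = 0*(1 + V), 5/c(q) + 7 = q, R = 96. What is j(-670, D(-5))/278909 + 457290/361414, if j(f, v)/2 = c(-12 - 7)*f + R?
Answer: 830081341087/655210512619 ≈ 1.2669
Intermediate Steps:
c(q) = 5/(-7 + q)
D(V) = 0
j(f, v) = 192 - 5*f/13 (j(f, v) = 2*((5/(-7 + (-12 - 7)))*f + 96) = 2*((5/(-7 - 19))*f + 96) = 2*((5/(-26))*f + 96) = 2*((5*(-1/26))*f + 96) = 2*(-5*f/26 + 96) = 2*(96 - 5*f/26) = 192 - 5*f/13)
j(-670, D(-5))/278909 + 457290/361414 = (192 - 5/13*(-670))/278909 + 457290/361414 = (192 + 3350/13)*(1/278909) + 457290*(1/361414) = (5846/13)*(1/278909) + 228645/180707 = 5846/3625817 + 228645/180707 = 830081341087/655210512619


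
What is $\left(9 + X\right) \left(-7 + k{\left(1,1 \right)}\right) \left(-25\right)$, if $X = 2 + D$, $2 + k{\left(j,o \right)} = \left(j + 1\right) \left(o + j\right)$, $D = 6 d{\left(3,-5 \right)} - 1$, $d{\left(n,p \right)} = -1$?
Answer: $500$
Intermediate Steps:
$D = -7$ ($D = 6 \left(-1\right) - 1 = -6 - 1 = -7$)
$k{\left(j,o \right)} = -2 + \left(1 + j\right) \left(j + o\right)$ ($k{\left(j,o \right)} = -2 + \left(j + 1\right) \left(o + j\right) = -2 + \left(1 + j\right) \left(j + o\right)$)
$X = -5$ ($X = 2 - 7 = -5$)
$\left(9 + X\right) \left(-7 + k{\left(1,1 \right)}\right) \left(-25\right) = \left(9 - 5\right) \left(-7 + \left(-2 + 1 + 1 + 1^{2} + 1 \cdot 1\right)\right) \left(-25\right) = 4 \left(-7 + \left(-2 + 1 + 1 + 1 + 1\right)\right) \left(-25\right) = 4 \left(-7 + 2\right) \left(-25\right) = 4 \left(-5\right) \left(-25\right) = \left(-20\right) \left(-25\right) = 500$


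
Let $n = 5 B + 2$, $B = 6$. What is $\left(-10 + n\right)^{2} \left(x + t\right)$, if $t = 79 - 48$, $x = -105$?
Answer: $-35816$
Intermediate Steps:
$n = 32$ ($n = 5 \cdot 6 + 2 = 30 + 2 = 32$)
$t = 31$
$\left(-10 + n\right)^{2} \left(x + t\right) = \left(-10 + 32\right)^{2} \left(-105 + 31\right) = 22^{2} \left(-74\right) = 484 \left(-74\right) = -35816$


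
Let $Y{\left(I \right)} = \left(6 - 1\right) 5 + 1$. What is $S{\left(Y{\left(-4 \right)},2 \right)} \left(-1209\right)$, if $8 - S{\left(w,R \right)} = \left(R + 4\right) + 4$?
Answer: $2418$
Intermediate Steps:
$Y{\left(I \right)} = 26$ ($Y{\left(I \right)} = 5 \cdot 5 + 1 = 25 + 1 = 26$)
$S{\left(w,R \right)} = - R$ ($S{\left(w,R \right)} = 8 - \left(\left(R + 4\right) + 4\right) = 8 - \left(\left(4 + R\right) + 4\right) = 8 - \left(8 + R\right) = - R$)
$S{\left(Y{\left(-4 \right)},2 \right)} \left(-1209\right) = \left(-1\right) 2 \left(-1209\right) = \left(-2\right) \left(-1209\right) = 2418$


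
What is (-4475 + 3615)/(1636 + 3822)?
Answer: -430/2729 ≈ -0.15757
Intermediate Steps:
(-4475 + 3615)/(1636 + 3822) = -860/5458 = -860*1/5458 = -430/2729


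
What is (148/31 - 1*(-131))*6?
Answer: 25254/31 ≈ 814.65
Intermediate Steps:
(148/31 - 1*(-131))*6 = (148*(1/31) + 131)*6 = (148/31 + 131)*6 = (4209/31)*6 = 25254/31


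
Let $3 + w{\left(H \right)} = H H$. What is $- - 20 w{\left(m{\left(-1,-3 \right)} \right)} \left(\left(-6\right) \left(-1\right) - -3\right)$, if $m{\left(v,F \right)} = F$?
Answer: $1080$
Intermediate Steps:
$w{\left(H \right)} = -3 + H^{2}$ ($w{\left(H \right)} = -3 + H H = -3 + H^{2}$)
$- - 20 w{\left(m{\left(-1,-3 \right)} \right)} \left(\left(-6\right) \left(-1\right) - -3\right) = - - 20 \left(-3 + \left(-3\right)^{2}\right) \left(\left(-6\right) \left(-1\right) - -3\right) = - - 20 \left(-3 + 9\right) \left(6 + 3\right) = - \left(-20\right) 6 \cdot 9 = - \left(-120\right) 9 = \left(-1\right) \left(-1080\right) = 1080$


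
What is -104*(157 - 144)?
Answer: -1352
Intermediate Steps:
-104*(157 - 144) = -104*13 = -1352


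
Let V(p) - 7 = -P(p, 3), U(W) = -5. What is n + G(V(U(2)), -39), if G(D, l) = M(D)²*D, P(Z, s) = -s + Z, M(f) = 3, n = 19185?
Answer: 19320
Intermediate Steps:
P(Z, s) = Z - s
V(p) = 10 - p (V(p) = 7 - (p - 1*3) = 7 - (p - 3) = 7 - (-3 + p) = 7 + (3 - p) = 10 - p)
G(D, l) = 9*D (G(D, l) = 3²*D = 9*D)
n + G(V(U(2)), -39) = 19185 + 9*(10 - 1*(-5)) = 19185 + 9*(10 + 5) = 19185 + 9*15 = 19185 + 135 = 19320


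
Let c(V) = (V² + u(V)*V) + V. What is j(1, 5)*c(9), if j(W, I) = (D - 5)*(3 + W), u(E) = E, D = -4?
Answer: -6156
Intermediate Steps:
c(V) = V + 2*V² (c(V) = (V² + V*V) + V = (V² + V²) + V = 2*V² + V = V + 2*V²)
j(W, I) = -27 - 9*W (j(W, I) = (-4 - 5)*(3 + W) = -9*(3 + W) = -27 - 9*W)
j(1, 5)*c(9) = (-27 - 9*1)*(9*(1 + 2*9)) = (-27 - 9)*(9*(1 + 18)) = -324*19 = -36*171 = -6156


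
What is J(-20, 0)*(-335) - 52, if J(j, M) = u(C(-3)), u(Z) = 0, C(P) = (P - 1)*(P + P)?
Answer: -52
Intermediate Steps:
C(P) = 2*P*(-1 + P) (C(P) = (-1 + P)*(2*P) = 2*P*(-1 + P))
J(j, M) = 0
J(-20, 0)*(-335) - 52 = 0*(-335) - 52 = 0 - 52 = -52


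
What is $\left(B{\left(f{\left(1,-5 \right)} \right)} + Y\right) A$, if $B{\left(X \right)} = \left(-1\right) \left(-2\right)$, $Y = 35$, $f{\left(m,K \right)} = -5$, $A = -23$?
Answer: $-851$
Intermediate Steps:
$B{\left(X \right)} = 2$
$\left(B{\left(f{\left(1,-5 \right)} \right)} + Y\right) A = \left(2 + 35\right) \left(-23\right) = 37 \left(-23\right) = -851$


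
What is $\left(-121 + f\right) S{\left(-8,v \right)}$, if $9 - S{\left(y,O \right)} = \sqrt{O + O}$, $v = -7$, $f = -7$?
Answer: $-1152 + 128 i \sqrt{14} \approx -1152.0 + 478.93 i$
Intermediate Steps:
$S{\left(y,O \right)} = 9 - \sqrt{2} \sqrt{O}$ ($S{\left(y,O \right)} = 9 - \sqrt{O + O} = 9 - \sqrt{2 O} = 9 - \sqrt{2} \sqrt{O}$)
$\left(-121 + f\right) S{\left(-8,v \right)} = \left(-121 - 7\right) \left(9 - \sqrt{2} \sqrt{-7}\right) = - 128 \left(9 - \sqrt{2} i \sqrt{7}\right) = - 128 \left(9 - i \sqrt{14}\right) = -1152 + 128 i \sqrt{14}$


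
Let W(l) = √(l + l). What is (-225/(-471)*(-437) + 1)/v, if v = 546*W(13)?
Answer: -16309*√26/1114386 ≈ -0.074624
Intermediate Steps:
W(l) = √2*√l (W(l) = √(2*l) = √2*√l)
v = 546*√26 (v = 546*(√2*√13) = 546*√26 ≈ 2784.1)
(-225/(-471)*(-437) + 1)/v = (-225/(-471)*(-437) + 1)/((546*√26)) = (-225*(-1/471)*(-437) + 1)*(√26/14196) = ((75/157)*(-437) + 1)*(√26/14196) = (-32775/157 + 1)*(√26/14196) = -16309*√26/1114386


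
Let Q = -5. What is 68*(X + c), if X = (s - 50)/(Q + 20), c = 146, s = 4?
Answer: 145792/15 ≈ 9719.5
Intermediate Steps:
X = -46/15 (X = (4 - 50)/(-5 + 20) = -46/15 ≈ -3.0667)
68*(X + c) = 68*(-46/15 + 146) = 68*(2144/15) = 145792/15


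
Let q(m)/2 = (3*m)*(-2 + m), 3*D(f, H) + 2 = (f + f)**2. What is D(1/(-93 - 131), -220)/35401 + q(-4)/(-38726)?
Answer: -96404910685/25795590594816 ≈ -0.0037373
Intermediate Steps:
D(f, H) = -2/3 + 4*f**2/3 (D(f, H) = -2/3 + (f + f)**2/3 = -2/3 + (2*f)**2/3 = -2/3 + (4*f**2)/3 = -2/3 + 4*f**2/3)
q(m) = 6*m*(-2 + m) (q(m) = 2*((3*m)*(-2 + m)) = 2*(3*m*(-2 + m)) = 6*m*(-2 + m))
D(1/(-93 - 131), -220)/35401 + q(-4)/(-38726) = (-2/3 + 4*(1/(-93 - 131))**2/3)/35401 + (6*(-4)*(-2 - 4))/(-38726) = (-2/3 + 4*(1/(-224))**2/3)*(1/35401) + (6*(-4)*(-6))*(-1/38726) = (-2/3 + 4*(-1/224)**2/3)*(1/35401) + 144*(-1/38726) = (-2/3 + (4/3)*(1/50176))*(1/35401) - 72/19363 = (-2/3 + 1/37632)*(1/35401) - 72/19363 = -25087/37632*1/35401 - 72/19363 = -25087/1332210432 - 72/19363 = -96404910685/25795590594816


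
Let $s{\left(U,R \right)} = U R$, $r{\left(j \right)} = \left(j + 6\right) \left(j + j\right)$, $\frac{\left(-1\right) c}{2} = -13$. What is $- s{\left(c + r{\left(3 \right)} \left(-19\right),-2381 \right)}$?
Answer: $-2381000$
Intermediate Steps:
$c = 26$ ($c = \left(-2\right) \left(-13\right) = 26$)
$r{\left(j \right)} = 2 j \left(6 + j\right)$ ($r{\left(j \right)} = \left(6 + j\right) 2 j = 2 j \left(6 + j\right)$)
$s{\left(U,R \right)} = R U$
$- s{\left(c + r{\left(3 \right)} \left(-19\right),-2381 \right)} = - \left(-2381\right) \left(26 + 2 \cdot 3 \left(6 + 3\right) \left(-19\right)\right) = - \left(-2381\right) \left(26 + 2 \cdot 3 \cdot 9 \left(-19\right)\right) = - \left(-2381\right) \left(26 + 54 \left(-19\right)\right) = - \left(-2381\right) \left(26 - 1026\right) = - \left(-2381\right) \left(-1000\right) = \left(-1\right) 2381000 = -2381000$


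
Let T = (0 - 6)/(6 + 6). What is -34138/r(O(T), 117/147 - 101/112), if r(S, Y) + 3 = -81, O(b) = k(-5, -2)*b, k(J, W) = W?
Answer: 17069/42 ≈ 406.40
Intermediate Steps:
T = -½ (T = -6/12 = -6*1/12 = -½ ≈ -0.50000)
O(b) = -2*b
r(S, Y) = -84 (r(S, Y) = -3 - 81 = -84)
-34138/r(O(T), 117/147 - 101/112) = -34138/(-84) = -34138*(-1)/84 = -1*(-17069/42) = 17069/42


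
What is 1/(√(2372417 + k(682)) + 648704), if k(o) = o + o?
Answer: 648704/420814505835 - √2373781/420814505835 ≈ 1.5379e-6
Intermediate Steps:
k(o) = 2*o
1/(√(2372417 + k(682)) + 648704) = 1/(√(2372417 + 2*682) + 648704) = 1/(√(2372417 + 1364) + 648704) = 1/(√2373781 + 648704) = 1/(648704 + √2373781)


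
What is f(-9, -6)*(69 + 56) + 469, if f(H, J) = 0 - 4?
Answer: -31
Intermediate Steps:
f(H, J) = -4
f(-9, -6)*(69 + 56) + 469 = -4*(69 + 56) + 469 = -4*125 + 469 = -500 + 469 = -31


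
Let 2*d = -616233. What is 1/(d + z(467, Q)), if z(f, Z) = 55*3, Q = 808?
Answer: -2/615903 ≈ -3.2473e-6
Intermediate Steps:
d = -616233/2 (d = (½)*(-616233) = -616233/2 ≈ -3.0812e+5)
z(f, Z) = 165
1/(d + z(467, Q)) = 1/(-616233/2 + 165) = 1/(-615903/2) = -2/615903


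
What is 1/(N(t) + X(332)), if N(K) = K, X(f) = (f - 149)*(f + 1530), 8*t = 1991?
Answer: 8/2727959 ≈ 2.9326e-6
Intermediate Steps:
t = 1991/8 (t = (⅛)*1991 = 1991/8 ≈ 248.88)
X(f) = (-149 + f)*(1530 + f)
1/(N(t) + X(332)) = 1/(1991/8 + (-227970 + 332² + 1381*332)) = 1/(1991/8 + (-227970 + 110224 + 458492)) = 1/(1991/8 + 340746) = 1/(2727959/8) = 8/2727959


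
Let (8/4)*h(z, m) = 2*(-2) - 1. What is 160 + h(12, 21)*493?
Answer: -2145/2 ≈ -1072.5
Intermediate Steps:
h(z, m) = -5/2 (h(z, m) = (2*(-2) - 1)/2 = (-4 - 1)/2 = (½)*(-5) = -5/2)
160 + h(12, 21)*493 = 160 - 5/2*493 = 160 - 2465/2 = -2145/2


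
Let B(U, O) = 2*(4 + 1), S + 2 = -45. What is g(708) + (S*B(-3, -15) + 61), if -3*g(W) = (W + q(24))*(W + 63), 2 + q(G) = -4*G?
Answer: -157179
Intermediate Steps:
S = -47 (S = -2 - 45 = -47)
B(U, O) = 10 (B(U, O) = 2*5 = 10)
q(G) = -2 - 4*G
g(W) = -(-98 + W)*(63 + W)/3 (g(W) = -(W + (-2 - 4*24))*(W + 63)/3 = -(W + (-2 - 96))*(63 + W)/3 = -(W - 98)*(63 + W)/3 = -(-98 + W)*(63 + W)/3)
g(708) + (S*B(-3, -15) + 61) = (2058 - ⅓*708² + (35/3)*708) + (-47*10 + 61) = (2058 - ⅓*501264 + 8260) + (-470 + 61) = (2058 - 167088 + 8260) - 409 = -156770 - 409 = -157179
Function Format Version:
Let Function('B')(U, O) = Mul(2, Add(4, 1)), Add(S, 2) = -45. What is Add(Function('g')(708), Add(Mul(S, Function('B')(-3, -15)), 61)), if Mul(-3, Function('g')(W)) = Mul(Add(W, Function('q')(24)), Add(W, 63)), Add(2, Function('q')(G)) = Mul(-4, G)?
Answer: -157179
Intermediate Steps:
S = -47 (S = Add(-2, -45) = -47)
Function('B')(U, O) = 10 (Function('B')(U, O) = Mul(2, 5) = 10)
Function('q')(G) = Add(-2, Mul(-4, G))
Function('g')(W) = Mul(Rational(-1, 3), Add(-98, W), Add(63, W)) (Function('g')(W) = Mul(Rational(-1, 3), Mul(Add(W, Add(-2, Mul(-4, 24))), Add(W, 63))) = Mul(Rational(-1, 3), Mul(Add(W, Add(-2, -96)), Add(63, W))) = Mul(Rational(-1, 3), Mul(Add(W, -98), Add(63, W))) = Mul(Rational(-1, 3), Mul(Add(-98, W), Add(63, W))) = Mul(Rational(-1, 3), Add(-98, W), Add(63, W)))
Add(Function('g')(708), Add(Mul(S, Function('B')(-3, -15)), 61)) = Add(Add(2058, Mul(Rational(-1, 3), Pow(708, 2)), Mul(Rational(35, 3), 708)), Add(Mul(-47, 10), 61)) = Add(Add(2058, Mul(Rational(-1, 3), 501264), 8260), Add(-470, 61)) = Add(Add(2058, -167088, 8260), -409) = Add(-156770, -409) = -157179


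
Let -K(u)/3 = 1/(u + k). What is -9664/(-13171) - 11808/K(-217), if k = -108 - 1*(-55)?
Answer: -13997075456/13171 ≈ -1.0627e+6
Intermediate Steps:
k = -53 (k = -108 + 55 = -53)
K(u) = -3/(-53 + u) (K(u) = -3/(u - 53) = -3/(-53 + u))
-9664/(-13171) - 11808/K(-217) = -9664/(-13171) - 11808/((-3/(-53 - 217))) = -9664*(-1/13171) - 11808/((-3/(-270))) = 9664/13171 - 11808/((-3*(-1/270))) = 9664/13171 - 11808/1/90 = 9664/13171 - 11808*90 = 9664/13171 - 1062720 = -13997075456/13171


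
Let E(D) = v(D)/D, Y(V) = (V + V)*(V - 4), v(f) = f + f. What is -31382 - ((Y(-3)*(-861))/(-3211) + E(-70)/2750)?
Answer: -138605178711/4415125 ≈ -31393.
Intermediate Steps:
v(f) = 2*f
Y(V) = 2*V*(-4 + V) (Y(V) = (2*V)*(-4 + V) = 2*V*(-4 + V))
E(D) = 2 (E(D) = (2*D)/D = 2)
-31382 - ((Y(-3)*(-861))/(-3211) + E(-70)/2750) = -31382 - (((2*(-3)*(-4 - 3))*(-861))/(-3211) + 2/2750) = -31382 - (((2*(-3)*(-7))*(-861))*(-1/3211) + 2*(1/2750)) = -31382 - ((42*(-861))*(-1/3211) + 1/1375) = -31382 - (-36162*(-1/3211) + 1/1375) = -31382 - (36162/3211 + 1/1375) = -31382 - 1*49725961/4415125 = -31382 - 49725961/4415125 = -138605178711/4415125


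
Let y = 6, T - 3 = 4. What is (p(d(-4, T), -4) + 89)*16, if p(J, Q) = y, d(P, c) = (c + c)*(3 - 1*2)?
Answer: 1520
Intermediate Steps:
T = 7 (T = 3 + 4 = 7)
d(P, c) = 2*c (d(P, c) = (2*c)*(3 - 2) = (2*c)*1 = 2*c)
p(J, Q) = 6
(p(d(-4, T), -4) + 89)*16 = (6 + 89)*16 = 95*16 = 1520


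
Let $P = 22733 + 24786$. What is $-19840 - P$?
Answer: $-67359$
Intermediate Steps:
$P = 47519$
$-19840 - P = -19840 - 47519 = -67359$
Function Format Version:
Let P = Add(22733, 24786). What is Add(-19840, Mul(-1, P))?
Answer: -67359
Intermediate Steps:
P = 47519
Add(-19840, Mul(-1, P)) = Add(-19840, Mul(-1, 47519)) = Add(-19840, -47519) = -67359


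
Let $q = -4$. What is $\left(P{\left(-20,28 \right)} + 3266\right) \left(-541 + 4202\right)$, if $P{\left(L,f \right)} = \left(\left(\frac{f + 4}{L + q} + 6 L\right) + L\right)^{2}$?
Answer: $\frac{765771370}{9} \approx 8.5086 \cdot 10^{7}$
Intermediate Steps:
$P{\left(L,f \right)} = \left(7 L + \frac{4 + f}{-4 + L}\right)^{2}$ ($P{\left(L,f \right)} = \left(\left(\frac{f + 4}{L - 4} + 6 L\right) + L\right)^{2} = \left(\left(\frac{4 + f}{-4 + L} + 6 L\right) + L\right)^{2} = \left(\left(6 L + \frac{4 + f}{-4 + L}\right) + L\right)^{2} = \left(7 L + \frac{4 + f}{-4 + L}\right)^{2}$)
$\left(P{\left(-20,28 \right)} + 3266\right) \left(-541 + 4202\right) = \left(\frac{\left(4 + 28 - -560 + 7 \left(-20\right)^{2}\right)^{2}}{\left(-4 - 20\right)^{2}} + 3266\right) \left(-541 + 4202\right) = \left(\frac{\left(4 + 28 + 560 + 7 \cdot 400\right)^{2}}{576} + 3266\right) 3661 = \left(\frac{\left(4 + 28 + 560 + 2800\right)^{2}}{576} + 3266\right) 3661 = \left(\frac{3392^{2}}{576} + 3266\right) 3661 = \left(\frac{1}{576} \cdot 11505664 + 3266\right) 3661 = \left(\frac{179776}{9} + 3266\right) 3661 = \frac{209170}{9} \cdot 3661 = \frac{765771370}{9}$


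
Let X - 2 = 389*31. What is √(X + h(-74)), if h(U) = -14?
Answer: √12047 ≈ 109.76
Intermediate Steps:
X = 12061 (X = 2 + 389*31 = 2 + 12059 = 12061)
√(X + h(-74)) = √(12061 - 14) = √12047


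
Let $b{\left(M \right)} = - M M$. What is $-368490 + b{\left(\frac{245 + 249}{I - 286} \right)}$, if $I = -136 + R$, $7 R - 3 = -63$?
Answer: $- \frac{836861835451}{2271049} \approx -3.6849 \cdot 10^{5}$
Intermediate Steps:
$R = - \frac{60}{7}$ ($R = \frac{3}{7} + \frac{1}{7} \left(-63\right) = \frac{3}{7} - 9 = - \frac{60}{7} \approx -8.5714$)
$I = - \frac{1012}{7}$ ($I = -136 - \frac{60}{7} = - \frac{1012}{7} \approx -144.57$)
$b{\left(M \right)} = - M^{2}$
$-368490 + b{\left(\frac{245 + 249}{I - 286} \right)} = -368490 - \left(\frac{245 + 249}{- \frac{1012}{7} - 286}\right)^{2} = -368490 - \left(\frac{494}{- \frac{3014}{7}}\right)^{2} = -368490 - \left(494 \left(- \frac{7}{3014}\right)\right)^{2} = -368490 - \left(- \frac{1729}{1507}\right)^{2} = -368490 - \frac{2989441}{2271049} = - \frac{836861835451}{2271049}$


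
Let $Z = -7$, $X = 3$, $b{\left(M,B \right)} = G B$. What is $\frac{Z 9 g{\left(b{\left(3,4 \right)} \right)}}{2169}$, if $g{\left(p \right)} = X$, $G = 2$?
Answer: $- \frac{21}{241} \approx -0.087137$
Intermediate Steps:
$b{\left(M,B \right)} = 2 B$
$g{\left(p \right)} = 3$
$\frac{Z 9 g{\left(b{\left(3,4 \right)} \right)}}{2169} = \frac{\left(-7\right) 9 \cdot 3}{2169} = \left(-63\right) 3 \cdot \frac{1}{2169} = \left(-189\right) \frac{1}{2169} = - \frac{21}{241}$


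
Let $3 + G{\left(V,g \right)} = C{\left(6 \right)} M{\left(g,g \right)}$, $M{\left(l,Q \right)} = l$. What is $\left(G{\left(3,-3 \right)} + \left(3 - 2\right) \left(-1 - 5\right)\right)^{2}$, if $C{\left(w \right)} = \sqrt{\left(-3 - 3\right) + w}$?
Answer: $81$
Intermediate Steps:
$C{\left(w \right)} = \sqrt{-6 + w}$
$G{\left(V,g \right)} = -3$ ($G{\left(V,g \right)} = -3 + \sqrt{-6 + 6} g = -3 + \sqrt{0} g = -3 + 0 g = -3 + 0 = -3$)
$\left(G{\left(3,-3 \right)} + \left(3 - 2\right) \left(-1 - 5\right)\right)^{2} = \left(-3 + \left(3 - 2\right) \left(-1 - 5\right)\right)^{2} = \left(-3 + 1 \left(-6\right)\right)^{2} = \left(-3 - 6\right)^{2} = \left(-9\right)^{2} = 81$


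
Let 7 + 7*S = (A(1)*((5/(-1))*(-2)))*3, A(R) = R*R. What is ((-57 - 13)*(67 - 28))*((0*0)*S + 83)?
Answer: -226590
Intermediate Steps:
A(R) = R²
S = 23/7 (S = -1 + ((1²*((5/(-1))*(-2)))*3)/7 = -1 + ((1*((5*(-1))*(-2)))*3)/7 = -1 + ((1*(-5*(-2)))*3)/7 = -1 + ((1*10)*3)/7 = -1 + (10*3)/7 = -1 + (⅐)*30 = -1 + 30/7 = 23/7 ≈ 3.2857)
((-57 - 13)*(67 - 28))*((0*0)*S + 83) = ((-57 - 13)*(67 - 28))*((0*0)*(23/7) + 83) = (-70*39)*(0*(23/7) + 83) = -2730*(0 + 83) = -2730*83 = -226590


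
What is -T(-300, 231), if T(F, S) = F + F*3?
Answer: 1200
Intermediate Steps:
T(F, S) = 4*F (T(F, S) = F + 3*F = 4*F)
-T(-300, 231) = -4*(-300) = -1*(-1200) = 1200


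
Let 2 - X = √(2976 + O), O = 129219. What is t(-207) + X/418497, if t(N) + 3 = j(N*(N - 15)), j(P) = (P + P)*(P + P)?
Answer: 3535077831687119/418497 - √132195/418497 ≈ 8.4471e+9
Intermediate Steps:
j(P) = 4*P² (j(P) = (2*P)*(2*P) = 4*P²)
X = 2 - √132195 (X = 2 - √(2976 + 129219) = 2 - √132195 ≈ -361.59)
t(N) = -3 + 4*N²*(-15 + N)² (t(N) = -3 + 4*(N*(N - 15))² = -3 + 4*(N*(-15 + N))² = -3 + 4*(N²*(-15 + N)²) = -3 + 4*N²*(-15 + N)²)
t(-207) + X/418497 = (-3 + 4*(-207)²*(-15 - 207)²) + (2 - √132195)/418497 = (-3 + 4*42849*(-222)²) + (2 - √132195)*(1/418497) = (-3 + 4*42849*49284) + (2/418497 - √132195/418497) = (-3 + 8447080464) + (2/418497 - √132195/418497) = 8447080461 + (2/418497 - √132195/418497) = 3535077831687119/418497 - √132195/418497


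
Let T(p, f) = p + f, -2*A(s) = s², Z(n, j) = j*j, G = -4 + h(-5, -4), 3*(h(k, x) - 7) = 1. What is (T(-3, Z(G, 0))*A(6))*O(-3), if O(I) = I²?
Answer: 486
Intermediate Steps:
h(k, x) = 22/3 (h(k, x) = 7 + (⅓)*1 = 7 + ⅓ = 22/3)
G = 10/3 (G = -4 + 22/3 = 10/3 ≈ 3.3333)
Z(n, j) = j²
A(s) = -s²/2
T(p, f) = f + p
(T(-3, Z(G, 0))*A(6))*O(-3) = ((0² - 3)*(-½*6²))*(-3)² = ((0 - 3)*(-½*36))*9 = -3*(-18)*9 = 54*9 = 486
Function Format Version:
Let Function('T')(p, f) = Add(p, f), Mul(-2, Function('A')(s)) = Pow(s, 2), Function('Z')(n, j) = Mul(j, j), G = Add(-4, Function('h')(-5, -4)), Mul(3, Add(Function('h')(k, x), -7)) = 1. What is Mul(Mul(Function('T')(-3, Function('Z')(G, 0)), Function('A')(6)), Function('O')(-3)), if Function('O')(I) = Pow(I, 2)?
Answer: 486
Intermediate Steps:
Function('h')(k, x) = Rational(22, 3) (Function('h')(k, x) = Add(7, Mul(Rational(1, 3), 1)) = Add(7, Rational(1, 3)) = Rational(22, 3))
G = Rational(10, 3) (G = Add(-4, Rational(22, 3)) = Rational(10, 3) ≈ 3.3333)
Function('Z')(n, j) = Pow(j, 2)
Function('A')(s) = Mul(Rational(-1, 2), Pow(s, 2))
Function('T')(p, f) = Add(f, p)
Mul(Mul(Function('T')(-3, Function('Z')(G, 0)), Function('A')(6)), Function('O')(-3)) = Mul(Mul(Add(Pow(0, 2), -3), Mul(Rational(-1, 2), Pow(6, 2))), Pow(-3, 2)) = Mul(Mul(Add(0, -3), Mul(Rational(-1, 2), 36)), 9) = Mul(Mul(-3, -18), 9) = Mul(54, 9) = 486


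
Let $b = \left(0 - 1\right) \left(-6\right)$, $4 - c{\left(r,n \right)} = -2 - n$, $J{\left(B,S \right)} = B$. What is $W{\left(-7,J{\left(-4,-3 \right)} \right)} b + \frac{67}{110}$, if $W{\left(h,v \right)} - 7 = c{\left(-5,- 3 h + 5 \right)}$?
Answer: $\frac{25807}{110} \approx 234.61$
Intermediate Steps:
$c{\left(r,n \right)} = 6 + n$ ($c{\left(r,n \right)} = 4 - \left(-2 - n\right) = 4 + \left(2 + n\right) = 6 + n$)
$W{\left(h,v \right)} = 18 - 3 h$ ($W{\left(h,v \right)} = 7 + \left(6 - \left(-5 + 3 h\right)\right) = 7 - \left(-11 + 3 h\right) = 18 - 3 h$)
$b = 6$ ($b = \left(-1\right) \left(-6\right) = 6$)
$W{\left(-7,J{\left(-4,-3 \right)} \right)} b + \frac{67}{110} = \left(18 - -21\right) 6 + \frac{67}{110} = \left(18 + 21\right) 6 + 67 \cdot \frac{1}{110} = 39 \cdot 6 + \frac{67}{110} = 234 + \frac{67}{110} = \frac{25807}{110}$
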